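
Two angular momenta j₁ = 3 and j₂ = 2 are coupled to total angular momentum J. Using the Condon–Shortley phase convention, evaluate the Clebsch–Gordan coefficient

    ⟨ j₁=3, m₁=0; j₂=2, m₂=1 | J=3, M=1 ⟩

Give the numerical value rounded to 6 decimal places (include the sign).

triangle: 2!×4!×2!/9! = 96/362880
(j±m)!: 3!×3!×3!×1!×4!×2! = 10368
prefactor² = (2J+1)×Δ×N² = 96/5
  k=1: −1/(1!×1!×2!×2!×2!×0!) = -1/8
  k=2: +1/(2!×0!×1!×1!×3!×1!) = 1/12
Σ = -1/24  ⇒  CG² = 96/5×(-1/24)² = 1/30
CG = −√(1/30) = -0.182574

-0.182574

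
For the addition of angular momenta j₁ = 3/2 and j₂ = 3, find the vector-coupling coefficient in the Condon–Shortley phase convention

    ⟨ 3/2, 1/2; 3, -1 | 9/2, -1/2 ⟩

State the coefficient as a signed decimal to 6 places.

j₁+j₂−J=0  J+j₁−j₂=3  J−j₁+j₂=6  j₁+j₂+J+1=10
(j₁±m₁, j₂±m₂, J±M) = (2,1,2,4,4,5)
P² = 23040/7
sum k=0..0:
  [0] +1/96 = 1/96
S = 1/96
C² = P²·S² = 5/14 ; C = +0.597614

+√(5/14) = +0.597614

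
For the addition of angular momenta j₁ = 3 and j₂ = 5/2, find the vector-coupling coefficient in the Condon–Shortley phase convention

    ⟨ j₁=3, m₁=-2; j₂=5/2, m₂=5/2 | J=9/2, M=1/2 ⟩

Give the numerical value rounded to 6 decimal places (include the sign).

-0.300312  (= −√(125/1386))

triangle: 1!·5!·4!/11! = 2880/39916800
(j±m)!: 1!·5!·5!·0!·5!·4! = 41472000
prefactor² = (2J+1)·Δ·N² = 2304000/77
  k=1: −1/(1!·0!·4!·4!·1!·0!) = -1/576
Σ = -1/576  ⇒  CG² = 2304000/77·(-1/576)² = 125/1386
CG = −√(125/1386) = -0.300312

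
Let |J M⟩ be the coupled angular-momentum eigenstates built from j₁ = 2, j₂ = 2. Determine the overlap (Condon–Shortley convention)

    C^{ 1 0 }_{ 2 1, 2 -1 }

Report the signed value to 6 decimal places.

−√(1/10) = -0.316228

j₁+j₂−J=3  J+j₁−j₂=1  J−j₁+j₂=1  j₁+j₂+J+1=6
(j₁±m₁, j₂±m₂, J±M) = (3,1,1,3,1,1)
P² = 9/10
sum k=0..1:
  [0] +1/6 = 1/6
  [1] −1/2 = -1/2
S = -1/3
C² = P²·S² = 1/10 ; C = -0.316228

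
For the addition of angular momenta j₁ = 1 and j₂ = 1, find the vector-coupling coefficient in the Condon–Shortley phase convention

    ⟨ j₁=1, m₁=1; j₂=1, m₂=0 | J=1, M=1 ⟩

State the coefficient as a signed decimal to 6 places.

√[3·1!1!1!/4! · 2!0!1!1!2!0!] = √(1/2)
  +(−1)^0/∏(0,1,0,1,1,0)! = 1  (running 1)
⟨..|..⟩ = √(1/2)·(1) = +0.707107

+0.707107  (= +√(1/2))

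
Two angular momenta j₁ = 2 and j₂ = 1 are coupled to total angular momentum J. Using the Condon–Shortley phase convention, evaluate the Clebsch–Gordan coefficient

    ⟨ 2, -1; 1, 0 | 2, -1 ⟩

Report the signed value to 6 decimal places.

√[5·1!3!1!/6! · 1!3!1!1!1!3!] = √(3/2)
  +(−1)^0/∏(0,1,3,1,0,0)! = 1/6  (running 1/6)
  +(−1)^1/∏(1,0,2,0,1,1)! = -1/2  (running -1/3)
⟨..|..⟩ = √(3/2)·(-1/3) = -0.408248

-0.408248  (= −√(1/6))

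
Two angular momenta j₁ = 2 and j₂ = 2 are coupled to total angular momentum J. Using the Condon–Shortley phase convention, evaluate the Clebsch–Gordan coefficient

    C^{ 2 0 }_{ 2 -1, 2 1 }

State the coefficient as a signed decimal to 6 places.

+√(1/14) = +0.267261

j₁+j₂−J=2  J+j₁−j₂=2  J−j₁+j₂=2  j₁+j₂+J+1=7
(j₁±m₁, j₂±m₂, J±M) = (1,3,3,1,2,2)
P² = 8/7
sum k=1..2:
  [1] −1/4 = -1/4
  [2] +1/2 = 1/2
S = 1/4
C² = P²·S² = 1/14 ; C = +0.267261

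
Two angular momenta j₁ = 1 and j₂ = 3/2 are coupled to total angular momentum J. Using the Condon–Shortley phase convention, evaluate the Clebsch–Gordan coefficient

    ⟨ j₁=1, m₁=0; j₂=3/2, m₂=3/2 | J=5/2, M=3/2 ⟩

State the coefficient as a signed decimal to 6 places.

j₁+j₂−J=0  J+j₁−j₂=2  J−j₁+j₂=3  j₁+j₂+J+1=6
(j₁±m₁, j₂±m₂, J±M) = (1,1,3,0,4,1)
P² = 72/5
sum k=0..0:
  [0] +1/6 = 1/6
S = 1/6
C² = P²·S² = 2/5 ; C = +0.632456

+√(2/5) ≈ +0.632456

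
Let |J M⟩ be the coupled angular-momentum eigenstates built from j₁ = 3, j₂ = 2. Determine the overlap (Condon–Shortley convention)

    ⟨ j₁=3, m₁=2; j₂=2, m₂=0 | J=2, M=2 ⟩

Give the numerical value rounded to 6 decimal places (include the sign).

j₁+j₂−J=3  J+j₁−j₂=3  J−j₁+j₂=1  j₁+j₂+J+1=8
(j₁±m₁, j₂±m₂, J±M) = (5,1,2,2,4,0)
P² = 360/7
sum k=1..1:
  [1] −1/12 = -1/12
S = -1/12
C² = P²·S² = 5/14 ; C = -0.597614

−√(5/14) = -0.597614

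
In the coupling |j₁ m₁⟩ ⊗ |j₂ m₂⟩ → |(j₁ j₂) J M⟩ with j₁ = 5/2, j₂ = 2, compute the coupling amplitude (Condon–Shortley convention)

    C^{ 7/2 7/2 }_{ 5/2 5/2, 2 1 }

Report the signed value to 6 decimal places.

+0.745356

triangle: 1!*4!*3!/9! = 144/362880
(j±m)!: 5!*0!*3!*1!*7!*0! = 3628800
prefactor² = (2J+1)*Δ*N² = 11520
  k=0: +1/(0!*1!*0!*3!*4!*0!) = 1/144
Σ = 1/144  ⇒  CG² = 11520*1/144² = 5/9
CG = +√(5/9) = +0.745356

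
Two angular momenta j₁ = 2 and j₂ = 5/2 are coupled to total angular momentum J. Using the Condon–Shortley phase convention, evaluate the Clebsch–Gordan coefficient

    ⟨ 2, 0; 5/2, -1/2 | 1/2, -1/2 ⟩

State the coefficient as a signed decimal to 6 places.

j₁+j₂−J=4  J+j₁−j₂=0  J−j₁+j₂=1  j₁+j₂+J+1=6
(j₁±m₁, j₂±m₂, J±M) = (2,2,2,3,0,1)
P² = 16/5
sum k=2..2:
  [2] +1/4 = 1/4
S = 1/4
C² = P²·S² = 1/5 ; C = +0.447214

+0.447214  (= +√(1/5))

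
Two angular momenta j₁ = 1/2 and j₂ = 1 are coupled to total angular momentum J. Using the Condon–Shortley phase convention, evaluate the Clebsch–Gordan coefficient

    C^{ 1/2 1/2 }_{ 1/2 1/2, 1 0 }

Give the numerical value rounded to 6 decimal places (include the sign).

+0.577350

j₁+j₂−J=1  J+j₁−j₂=0  J−j₁+j₂=1  j₁+j₂+J+1=3
(j₁±m₁, j₂±m₂, J±M) = (1,0,1,1,1,0)
P² = 1/3
sum k=0..0:
  [0] +1/1 = 1
S = 1
C² = P²·S² = 1/3 ; C = +0.577350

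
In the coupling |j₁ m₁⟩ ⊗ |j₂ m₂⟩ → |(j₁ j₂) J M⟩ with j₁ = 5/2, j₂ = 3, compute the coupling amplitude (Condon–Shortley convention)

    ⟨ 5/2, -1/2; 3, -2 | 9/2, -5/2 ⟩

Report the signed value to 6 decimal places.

+0.497468  (= +√(49/198))

triangle: 1!×4!×5!/11! = 2880/39916800
(j±m)!: 2!×3!×1!×5!×2!×7! = 14515200
prefactor² = (2J+1)×Δ×N² = 115200/11
  k=0: +1/(0!×1!×3!×1!×1!×4!) = 1/144
  k=1: −1/(1!×0!×2!×0!×2!×5!) = -1/480
Σ = 7/1440  ⇒  CG² = 115200/11×7/1440² = 49/198
CG = +√(49/198) = +0.497468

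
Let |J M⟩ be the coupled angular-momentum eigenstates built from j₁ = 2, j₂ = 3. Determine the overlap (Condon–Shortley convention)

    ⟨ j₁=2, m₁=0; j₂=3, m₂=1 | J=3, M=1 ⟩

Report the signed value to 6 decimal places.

j₁+j₂−J=2  J+j₁−j₂=2  J−j₁+j₂=4  j₁+j₂+J+1=9
(j₁±m₁, j₂±m₂, J±M) = (2,2,4,2,4,2)
P² = 256/15
sum k=0..2:
  [0] +1/96 = 1/96
  [1] −1/6 = -1/6
  [2] +1/16 = 1/16
S = -3/32
C² = P²·S² = 3/20 ; C = -0.387298

-0.387298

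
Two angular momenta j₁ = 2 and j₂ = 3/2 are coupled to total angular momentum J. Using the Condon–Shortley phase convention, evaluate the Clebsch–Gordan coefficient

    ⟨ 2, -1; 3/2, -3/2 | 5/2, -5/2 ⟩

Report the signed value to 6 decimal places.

j₁+j₂−J=1  J+j₁−j₂=3  J−j₁+j₂=2  j₁+j₂+J+1=7
(j₁±m₁, j₂±m₂, J±M) = (1,3,0,3,0,5)
P² = 432/7
sum k=0..0:
  [0] +1/12 = 1/12
S = 1/12
C² = P²·S² = 3/7 ; C = +0.654654

+√(3/7) ≈ +0.654654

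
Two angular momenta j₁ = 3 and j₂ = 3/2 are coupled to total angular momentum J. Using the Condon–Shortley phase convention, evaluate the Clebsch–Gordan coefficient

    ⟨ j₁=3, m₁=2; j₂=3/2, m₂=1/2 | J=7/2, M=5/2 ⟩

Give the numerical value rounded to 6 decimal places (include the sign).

triangle: 1!*5!*2!/9! = 240/362880
(j±m)!: 5!*1!*2!*1!*6!*1! = 172800
prefactor² = (2J+1)*Δ*N² = 6400/7
  k=0: +1/(0!*1!*1!*2!*4!*0!) = 1/48
  k=1: −1/(1!*0!*0!*1!*5!*1!) = -1/120
Σ = 1/80  ⇒  CG² = 6400/7*1/80² = 1/7
CG = +√(1/7) = +0.377964

+0.377964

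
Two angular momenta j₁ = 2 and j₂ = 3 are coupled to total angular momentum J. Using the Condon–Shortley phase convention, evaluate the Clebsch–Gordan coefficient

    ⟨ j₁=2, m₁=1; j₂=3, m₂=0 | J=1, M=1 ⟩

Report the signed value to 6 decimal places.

triangle: 4!·0!·2!/7! = 48/5040
(j±m)!: 3!·1!·3!·3!·2!·0! = 432
prefactor² = (2J+1)·Δ·N² = 432/35
  k=1: −1/(1!·3!·0!·2!·0!·0!) = -1/12
Σ = -1/12  ⇒  CG² = 432/35·(-1/12)² = 3/35
CG = −√(3/35) = -0.292770

-0.292770  (= −√(3/35))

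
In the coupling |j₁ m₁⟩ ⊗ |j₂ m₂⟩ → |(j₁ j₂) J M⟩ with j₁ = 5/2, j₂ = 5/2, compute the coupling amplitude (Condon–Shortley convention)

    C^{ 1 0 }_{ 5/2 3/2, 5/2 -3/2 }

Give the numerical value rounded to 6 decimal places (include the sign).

√[3·4!1!1!/7! · 4!1!1!4!1!1!] = √(288/35)
  +(−1)^0/∏(0,4,1,1,0,0)! = 1/24  (running 1/24)
  +(−1)^1/∏(1,3,0,0,1,1)! = -1/6  (running -1/8)
⟨..|..⟩ = √(288/35)·(-1/8) = -0.358569

−√(9/70) ≈ -0.358569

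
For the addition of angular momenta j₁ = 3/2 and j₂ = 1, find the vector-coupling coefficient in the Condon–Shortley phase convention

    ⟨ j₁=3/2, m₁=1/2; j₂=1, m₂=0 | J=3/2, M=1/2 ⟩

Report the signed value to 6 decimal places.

+0.258199  (= +√(1/15))

√[4·1!2!1!/5! · 2!1!1!1!2!1!] = √(4/15)
  +(−1)^0/∏(0,1,1,1,1,0)! = 1  (running 1)
  +(−1)^1/∏(1,0,0,0,2,1)! = -1/2  (running 1/2)
⟨..|..⟩ = √(4/15)·(1/2) = +0.258199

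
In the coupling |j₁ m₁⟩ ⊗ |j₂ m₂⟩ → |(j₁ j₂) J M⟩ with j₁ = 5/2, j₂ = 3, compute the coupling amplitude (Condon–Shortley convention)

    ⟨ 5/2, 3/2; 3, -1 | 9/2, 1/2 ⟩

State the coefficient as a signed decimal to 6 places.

√[10·1!4!5!/11! · 4!1!2!4!5!4!] = √(184320/77)
  +(−1)^0/∏(0,1,1,2,3,3)! = 1/72  (running 1/72)
  +(−1)^1/∏(1,0,0,1,4,4)! = -1/576  (running 7/576)
⟨..|..⟩ = √(184320/77)·(7/576) = +0.594588

+0.594588  (= +√(35/99))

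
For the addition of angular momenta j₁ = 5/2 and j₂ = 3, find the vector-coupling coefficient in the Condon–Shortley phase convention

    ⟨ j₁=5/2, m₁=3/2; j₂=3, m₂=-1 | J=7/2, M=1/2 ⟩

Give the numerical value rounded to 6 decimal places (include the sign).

+√(8/63) = +0.356348

j₁+j₂−J=2  J+j₁−j₂=3  J−j₁+j₂=4  j₁+j₂+J+1=10
(j₁±m₁, j₂±m₂, J±M) = (4,1,2,4,4,3)
P² = 18432/175
sum k=0..1:
  [0] +1/16 = 1/16
  [1] −1/36 = -1/36
S = 5/144
C² = P²·S² = 8/63 ; C = +0.356348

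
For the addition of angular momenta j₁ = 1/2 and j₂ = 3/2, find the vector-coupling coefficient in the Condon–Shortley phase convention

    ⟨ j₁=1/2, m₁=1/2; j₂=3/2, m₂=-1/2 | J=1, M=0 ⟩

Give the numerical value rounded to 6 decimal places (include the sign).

√[3·1!0!2!/4! · 1!0!1!2!1!1!] = √(1/2)
  +(−1)^0/∏(0,1,0,1,0,1)! = 1  (running 1)
⟨..|..⟩ = √(1/2)·(1) = +0.707107

+√(1/2) = +0.707107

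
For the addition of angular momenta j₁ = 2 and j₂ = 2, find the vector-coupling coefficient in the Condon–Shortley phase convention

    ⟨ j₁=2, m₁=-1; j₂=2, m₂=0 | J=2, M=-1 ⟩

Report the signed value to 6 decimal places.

√[5·2!2!2!/7! · 1!3!2!2!1!3!] = √(8/7)
  +(−1)^1/∏(1,1,2,1,0,1)! = -1/2  (running -1/2)
  +(−1)^2/∏(2,0,1,0,1,2)! = 1/4  (running -1/4)
⟨..|..⟩ = √(8/7)·(-1/4) = -0.267261

-0.267261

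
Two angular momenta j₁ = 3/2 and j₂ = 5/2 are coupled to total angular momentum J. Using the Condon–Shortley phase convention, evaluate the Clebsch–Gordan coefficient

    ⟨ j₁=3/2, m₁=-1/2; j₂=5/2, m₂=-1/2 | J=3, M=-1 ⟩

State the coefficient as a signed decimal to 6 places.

j₁+j₂−J=1  J+j₁−j₂=2  J−j₁+j₂=4  j₁+j₂+J+1=8
(j₁±m₁, j₂±m₂, J±M) = (1,2,2,3,2,4)
P² = 48/5
sum k=0..1:
  [0] +1/8 = 1/8
  [1] −1/6 = -1/6
S = -1/24
C² = P²·S² = 1/60 ; C = -0.129099

-0.129099  (= −√(1/60))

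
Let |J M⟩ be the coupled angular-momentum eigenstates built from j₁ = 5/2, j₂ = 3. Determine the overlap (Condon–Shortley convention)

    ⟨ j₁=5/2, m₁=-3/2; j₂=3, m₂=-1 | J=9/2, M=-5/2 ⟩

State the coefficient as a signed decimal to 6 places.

√[10·1!4!5!/11! · 1!4!2!4!2!7!] = √(92160/11)
  +(−1)^0/∏(0,1,4,2,0,3)! = 1/288  (running 1/288)
  +(−1)^1/∏(1,0,3,1,1,4)! = -1/144  (running -1/288)
⟨..|..⟩ = √(92160/11)·(-1/288) = -0.317821

−√(10/99) = -0.317821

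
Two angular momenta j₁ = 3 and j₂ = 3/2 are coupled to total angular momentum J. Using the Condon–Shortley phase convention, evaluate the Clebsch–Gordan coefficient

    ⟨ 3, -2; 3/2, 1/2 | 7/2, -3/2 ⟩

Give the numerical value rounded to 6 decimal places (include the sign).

j₁+j₂−J=1  J+j₁−j₂=5  J−j₁+j₂=2  j₁+j₂+J+1=9
(j₁±m₁, j₂±m₂, J±M) = (1,5,2,1,2,5)
P² = 6400/21
sum k=0..1:
  [0] +1/240 = 1/240
  [1] −1/24 = -1/24
S = -3/80
C² = P²·S² = 3/7 ; C = -0.654654

-0.654654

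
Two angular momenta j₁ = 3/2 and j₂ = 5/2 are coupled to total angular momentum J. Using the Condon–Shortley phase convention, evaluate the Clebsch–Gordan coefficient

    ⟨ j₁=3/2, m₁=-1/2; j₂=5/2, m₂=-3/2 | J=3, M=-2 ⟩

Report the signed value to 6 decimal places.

+√(1/12) = +0.288675

triangle: 1!×2!×4!/8! = 48/40320
(j±m)!: 1!×2!×1!×4!×1!×5! = 5760
prefactor² = (2J+1)×Δ×N² = 48
  k=0: +1/(0!×1!×2!×1!×0!×3!) = 1/12
  k=1: −1/(1!×0!×1!×0!×1!×4!) = -1/24
Σ = 1/24  ⇒  CG² = 48×1/24² = 1/12
CG = +√(1/12) = +0.288675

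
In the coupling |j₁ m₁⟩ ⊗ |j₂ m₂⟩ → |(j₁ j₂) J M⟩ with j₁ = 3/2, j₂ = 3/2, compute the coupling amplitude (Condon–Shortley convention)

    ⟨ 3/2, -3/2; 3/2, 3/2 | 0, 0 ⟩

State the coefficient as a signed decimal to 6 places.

−√(1/4) = -0.500000

triangle: 3!×0!×0!/4! = 6/24
(j±m)!: 0!×3!×3!×0!×0!×0! = 36
prefactor² = (2J+1)×Δ×N² = 9
  k=3: −1/(3!×0!×0!×0!×0!×0!) = -1/6
Σ = -1/6  ⇒  CG² = 9×(-1/6)² = 1/4
CG = −√(1/4) = -0.500000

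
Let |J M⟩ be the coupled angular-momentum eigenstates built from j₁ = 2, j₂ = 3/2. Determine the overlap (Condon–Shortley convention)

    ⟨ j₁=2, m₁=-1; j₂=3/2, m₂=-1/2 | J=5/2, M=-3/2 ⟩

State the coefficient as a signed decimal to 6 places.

−√(1/35) = -0.169031

triangle: 1!×3!×2!/7! = 12/5040
(j±m)!: 1!×3!×1!×2!×1!×4! = 288
prefactor² = (2J+1)×Δ×N² = 144/35
  k=0: +1/(0!×1!×3!×1!×0!×1!) = 1/6
  k=1: −1/(1!×0!×2!×0!×1!×2!) = -1/4
Σ = -1/12  ⇒  CG² = 144/35×(-1/12)² = 1/35
CG = −√(1/35) = -0.169031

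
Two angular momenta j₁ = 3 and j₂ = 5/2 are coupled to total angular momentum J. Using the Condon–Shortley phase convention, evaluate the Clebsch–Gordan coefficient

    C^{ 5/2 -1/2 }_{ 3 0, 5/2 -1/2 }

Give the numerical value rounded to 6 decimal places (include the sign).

-0.276026  (= −√(8/105))

triangle: 3!*3!*2!/9! = 72/362880
(j±m)!: 3!*3!*2!*3!*2!*3! = 5184
prefactor² = (2J+1)*Δ*N² = 216/35
  k=0: +1/(0!*3!*3!*2!*0!*0!) = 1/72
  k=1: −1/(1!*2!*2!*1!*1!*1!) = -1/4
  k=2: +1/(2!*1!*1!*0!*2!*2!) = 1/8
Σ = -1/9  ⇒  CG² = 216/35*(-1/9)² = 8/105
CG = −√(8/105) = -0.276026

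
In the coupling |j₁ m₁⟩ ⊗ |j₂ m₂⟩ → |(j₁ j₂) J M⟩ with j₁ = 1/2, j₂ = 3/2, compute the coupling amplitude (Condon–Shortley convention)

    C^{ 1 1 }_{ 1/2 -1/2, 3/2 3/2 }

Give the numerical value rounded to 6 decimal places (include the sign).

−√(3/4) ≈ -0.866025

j₁+j₂−J=1  J+j₁−j₂=0  J−j₁+j₂=2  j₁+j₂+J+1=4
(j₁±m₁, j₂±m₂, J±M) = (0,1,3,0,2,0)
P² = 3
sum k=1..1:
  [1] −1/2 = -1/2
S = -1/2
C² = P²·S² = 3/4 ; C = -0.866025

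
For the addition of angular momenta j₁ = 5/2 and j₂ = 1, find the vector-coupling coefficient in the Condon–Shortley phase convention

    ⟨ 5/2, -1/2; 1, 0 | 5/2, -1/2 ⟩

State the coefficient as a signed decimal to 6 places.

−√(1/35) = -0.169031

√[6·1!4!1!/7! · 2!3!1!1!2!3!] = √(144/35)
  +(−1)^0/∏(0,1,3,1,1,0)! = 1/6  (running 1/6)
  +(−1)^1/∏(1,0,2,0,2,1)! = -1/4  (running -1/12)
⟨..|..⟩ = √(144/35)·(-1/12) = -0.169031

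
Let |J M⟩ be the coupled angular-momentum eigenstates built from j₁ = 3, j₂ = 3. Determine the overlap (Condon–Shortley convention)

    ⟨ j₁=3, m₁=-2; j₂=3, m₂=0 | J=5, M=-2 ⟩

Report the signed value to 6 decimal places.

-0.577350

j₁+j₂−J=1  J+j₁−j₂=5  J−j₁+j₂=5  j₁+j₂+J+1=12
(j₁±m₁, j₂±m₂, J±M) = (1,5,3,3,3,7)
P² = 43200
sum k=0..1:
  [0] +1/1440 = 1/1440
  [1] −1/288 = -1/288
S = -1/360
C² = P²·S² = 1/3 ; C = -0.577350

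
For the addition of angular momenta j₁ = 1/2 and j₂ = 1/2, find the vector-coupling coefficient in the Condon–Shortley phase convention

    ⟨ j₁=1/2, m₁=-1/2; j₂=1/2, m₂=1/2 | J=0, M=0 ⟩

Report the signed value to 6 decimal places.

√[1·1!0!0!/2! · 0!1!1!0!0!0!] = √(1/2)
  +(−1)^1/∏(1,0,0,0,0,0)! = -1  (running -1)
⟨..|..⟩ = √(1/2)·(-1) = -0.707107

-0.707107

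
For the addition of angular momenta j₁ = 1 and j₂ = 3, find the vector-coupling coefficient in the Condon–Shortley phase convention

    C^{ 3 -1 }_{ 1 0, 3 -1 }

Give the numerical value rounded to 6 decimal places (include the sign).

+0.288675  (= +√(1/12))

√[7·1!1!5!/8! · 1!1!2!4!2!4!] = √(48)
  +(−1)^0/∏(0,1,1,2,0,3)! = 1/12  (running 1/12)
  +(−1)^1/∏(1,0,0,1,1,4)! = -1/24  (running 1/24)
⟨..|..⟩ = √(48)·(1/24) = +0.288675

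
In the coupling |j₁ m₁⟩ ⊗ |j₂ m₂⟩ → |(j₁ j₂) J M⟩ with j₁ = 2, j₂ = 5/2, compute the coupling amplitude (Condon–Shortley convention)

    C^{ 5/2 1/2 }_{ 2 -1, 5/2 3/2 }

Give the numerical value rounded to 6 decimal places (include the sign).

+0.414039

triangle: 2!*2!*3!/8! = 24/40320
(j±m)!: 1!*3!*4!*1!*3!*2! = 1728
prefactor² = (2J+1)*Δ*N² = 216/35
  k=1: −1/(1!*1!*2!*3!*0!*0!) = -1/12
  k=2: +1/(2!*0!*1!*2!*1!*1!) = 1/4
Σ = 1/6  ⇒  CG² = 216/35*1/6² = 6/35
CG = +√(6/35) = +0.414039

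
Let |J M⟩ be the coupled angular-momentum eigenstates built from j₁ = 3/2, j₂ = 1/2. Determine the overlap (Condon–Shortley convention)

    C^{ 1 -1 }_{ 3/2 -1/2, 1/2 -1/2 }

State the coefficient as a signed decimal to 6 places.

√[3·1!2!0!/4! · 1!2!0!1!0!2!] = √(1)
  +(−1)^0/∏(0,1,2,0,0,0)! = 1/2  (running 1/2)
⟨..|..⟩ = √(1)·(1/2) = +0.500000

+√(1/4) ≈ +0.500000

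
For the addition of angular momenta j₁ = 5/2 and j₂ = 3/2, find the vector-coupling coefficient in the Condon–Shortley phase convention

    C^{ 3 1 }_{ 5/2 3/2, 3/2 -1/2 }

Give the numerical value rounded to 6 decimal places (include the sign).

+√(49/120) ≈ +0.639010

√[7·1!4!2!/8! · 4!1!1!2!4!2!] = √(96/5)
  +(−1)^0/∏(0,1,1,1,3,1)! = 1/6  (running 1/6)
  +(−1)^1/∏(1,0,0,0,4,2)! = -1/48  (running 7/48)
⟨..|..⟩ = √(96/5)·(7/48) = +0.639010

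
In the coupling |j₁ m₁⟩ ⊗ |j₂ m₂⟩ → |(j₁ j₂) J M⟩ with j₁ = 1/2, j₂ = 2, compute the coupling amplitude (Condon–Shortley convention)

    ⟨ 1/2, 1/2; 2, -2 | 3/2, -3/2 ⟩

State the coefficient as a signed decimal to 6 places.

+√(4/5) = +0.894427

j₁+j₂−J=1  J+j₁−j₂=0  J−j₁+j₂=3  j₁+j₂+J+1=5
(j₁±m₁, j₂±m₂, J±M) = (1,0,0,4,0,3)
P² = 144/5
sum k=0..0:
  [0] +1/6 = 1/6
S = 1/6
C² = P²·S² = 4/5 ; C = +0.894427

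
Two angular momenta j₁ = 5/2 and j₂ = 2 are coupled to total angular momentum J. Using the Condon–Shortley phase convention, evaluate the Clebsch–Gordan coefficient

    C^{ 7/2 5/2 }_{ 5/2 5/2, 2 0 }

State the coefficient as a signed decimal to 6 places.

+√(10/21) = +0.690066

√[8·1!4!3!/9! · 5!0!2!2!6!1!] = √(7680/7)
  +(−1)^0/∏(0,1,0,2,4,1)! = 1/48  (running 1/48)
⟨..|..⟩ = √(7680/7)·(1/48) = +0.690066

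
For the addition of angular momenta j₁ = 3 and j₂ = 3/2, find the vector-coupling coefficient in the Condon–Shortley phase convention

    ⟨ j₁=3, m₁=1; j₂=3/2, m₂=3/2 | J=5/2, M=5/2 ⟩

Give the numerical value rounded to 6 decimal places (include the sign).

+0.327327  (= +√(3/28))

triangle: 2!×4!×1!/8! = 48/40320
(j±m)!: 4!×2!×3!×0!×5!×0! = 34560
prefactor² = (2J+1)×Δ×N² = 1728/7
  k=2: +1/(2!×0!×0!×1!×4!×0!) = 1/48
Σ = 1/48  ⇒  CG² = 1728/7×1/48² = 3/28
CG = +√(3/28) = +0.327327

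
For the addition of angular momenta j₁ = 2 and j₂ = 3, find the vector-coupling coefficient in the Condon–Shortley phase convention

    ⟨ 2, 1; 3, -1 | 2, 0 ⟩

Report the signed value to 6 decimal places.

-0.377964

j₁+j₂−J=3  J+j₁−j₂=1  J−j₁+j₂=3  j₁+j₂+J+1=8
(j₁±m₁, j₂±m₂, J±M) = (3,1,2,4,2,2)
P² = 36/7
sum k=0..1:
  [0] +1/12 = 1/12
  [1] −1/4 = -1/4
S = -1/6
C² = P²·S² = 1/7 ; C = -0.377964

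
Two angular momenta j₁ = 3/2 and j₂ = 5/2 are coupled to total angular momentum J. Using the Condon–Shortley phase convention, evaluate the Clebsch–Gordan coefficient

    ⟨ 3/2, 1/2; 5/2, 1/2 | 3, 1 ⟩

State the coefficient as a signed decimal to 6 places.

triangle: 1!×2!×4!/8! = 48/40320
(j±m)!: 2!×1!×3!×2!×4!×2! = 1152
prefactor² = (2J+1)×Δ×N² = 48/5
  k=0: +1/(0!×1!×1!×3!×1!×1!) = 1/6
  k=1: −1/(1!×0!×0!×2!×2!×2!) = -1/8
Σ = 1/24  ⇒  CG² = 48/5×1/24² = 1/60
CG = +√(1/60) = +0.129099

+√(1/60) = +0.129099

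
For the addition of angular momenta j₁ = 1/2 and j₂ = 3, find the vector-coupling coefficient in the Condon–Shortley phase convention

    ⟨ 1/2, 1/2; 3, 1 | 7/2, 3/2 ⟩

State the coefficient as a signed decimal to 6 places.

j₁+j₂−J=0  J+j₁−j₂=1  J−j₁+j₂=6  j₁+j₂+J+1=8
(j₁±m₁, j₂±m₂, J±M) = (1,0,4,2,5,2)
P² = 11520/7
sum k=0..0:
  [0] +1/48 = 1/48
S = 1/48
C² = P²·S² = 5/7 ; C = +0.845154

+√(5/7) ≈ +0.845154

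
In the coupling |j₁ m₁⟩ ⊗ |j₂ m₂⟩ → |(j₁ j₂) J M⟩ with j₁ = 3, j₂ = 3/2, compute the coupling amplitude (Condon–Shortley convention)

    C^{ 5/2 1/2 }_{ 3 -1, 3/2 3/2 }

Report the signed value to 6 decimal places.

+0.621059

√[6·2!4!1!/8! · 2!4!3!0!3!2!] = √(864/35)
  +(−1)^2/∏(2,0,2,1,2,0)! = 1/8  (running 1/8)
⟨..|..⟩ = √(864/35)·(1/8) = +0.621059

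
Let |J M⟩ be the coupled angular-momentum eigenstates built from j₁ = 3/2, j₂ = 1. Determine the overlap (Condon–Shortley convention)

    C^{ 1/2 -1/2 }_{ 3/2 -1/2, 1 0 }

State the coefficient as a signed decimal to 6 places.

√[2·2!1!0!/4! · 1!2!1!1!0!1!] = √(1/3)
  +(−1)^1/∏(1,1,1,0,0,0)! = -1  (running -1)
⟨..|..⟩ = √(1/3)·(-1) = -0.577350

-0.577350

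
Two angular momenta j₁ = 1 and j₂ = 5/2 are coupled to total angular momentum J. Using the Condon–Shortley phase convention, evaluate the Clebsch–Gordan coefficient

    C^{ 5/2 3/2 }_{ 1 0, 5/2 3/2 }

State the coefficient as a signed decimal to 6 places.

√[6·1!1!4!/7! · 1!1!4!1!4!1!] = √(576/35)
  +(−1)^0/∏(0,1,1,4,0,0)! = 1/24  (running 1/24)
  +(−1)^1/∏(1,0,0,3,1,1)! = -1/6  (running -1/8)
⟨..|..⟩ = √(576/35)·(-1/8) = -0.507093

−√(9/35) = -0.507093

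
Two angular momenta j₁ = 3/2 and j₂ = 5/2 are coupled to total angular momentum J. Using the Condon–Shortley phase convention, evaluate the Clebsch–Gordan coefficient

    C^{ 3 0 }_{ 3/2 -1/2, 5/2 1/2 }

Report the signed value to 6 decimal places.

j₁+j₂−J=1  J+j₁−j₂=2  J−j₁+j₂=4  j₁+j₂+J+1=8
(j₁±m₁, j₂±m₂, J±M) = (1,2,3,2,3,3)
P² = 36/5
sum k=0..1:
  [0] +1/12 = 1/12
  [1] −1/4 = -1/4
S = -1/6
C² = P²·S² = 1/5 ; C = -0.447214

-0.447214  (= −√(1/5))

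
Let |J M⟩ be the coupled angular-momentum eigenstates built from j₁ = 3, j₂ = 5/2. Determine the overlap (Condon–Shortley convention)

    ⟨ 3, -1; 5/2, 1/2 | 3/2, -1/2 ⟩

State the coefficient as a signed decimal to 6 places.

√[4·4!2!1!/8! · 2!4!3!2!1!2!] = √(192/35)
  +(−1)^2/∏(2,2,2,1,0,0)! = 1/8  (running 1/8)
  +(−1)^3/∏(3,1,1,0,1,1)! = -1/6  (running -1/24)
⟨..|..⟩ = √(192/35)·(-1/24) = -0.097590

-0.097590  (= −√(1/105))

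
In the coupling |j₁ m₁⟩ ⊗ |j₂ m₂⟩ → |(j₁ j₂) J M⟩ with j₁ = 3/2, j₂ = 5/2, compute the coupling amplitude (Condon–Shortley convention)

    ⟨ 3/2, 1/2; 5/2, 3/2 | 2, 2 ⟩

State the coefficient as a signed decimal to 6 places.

j₁+j₂−J=2  J+j₁−j₂=1  J−j₁+j₂=3  j₁+j₂+J+1=7
(j₁±m₁, j₂±m₂, J±M) = (2,1,4,1,4,0)
P² = 96/7
sum k=1..1:
  [1] −1/6 = -1/6
S = -1/6
C² = P²·S² = 8/21 ; C = -0.617213

-0.617213  (= −√(8/21))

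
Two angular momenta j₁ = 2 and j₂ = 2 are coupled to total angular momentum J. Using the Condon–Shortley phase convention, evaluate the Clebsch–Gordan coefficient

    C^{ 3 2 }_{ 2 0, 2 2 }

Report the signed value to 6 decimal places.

-0.707107

√[7·1!3!3!/8! · 2!2!4!0!5!1!] = √(72)
  +(−1)^1/∏(1,0,1,3,2,0)! = -1/12  (running -1/12)
⟨..|..⟩ = √(72)·(-1/12) = -0.707107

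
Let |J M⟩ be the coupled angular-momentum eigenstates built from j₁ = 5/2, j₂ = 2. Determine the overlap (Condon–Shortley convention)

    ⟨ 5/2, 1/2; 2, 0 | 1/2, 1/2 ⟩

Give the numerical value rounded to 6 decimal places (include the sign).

j₁+j₂−J=4  J+j₁−j₂=1  J−j₁+j₂=0  j₁+j₂+J+1=6
(j₁±m₁, j₂±m₂, J±M) = (3,2,2,2,1,0)
P² = 16/5
sum k=2..2:
  [2] +1/4 = 1/4
S = 1/4
C² = P²·S² = 1/5 ; C = +0.447214

+√(1/5) = +0.447214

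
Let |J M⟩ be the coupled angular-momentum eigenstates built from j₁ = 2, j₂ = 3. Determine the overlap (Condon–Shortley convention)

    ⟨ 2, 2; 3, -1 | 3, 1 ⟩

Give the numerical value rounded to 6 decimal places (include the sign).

+0.632456

j₁+j₂−J=2  J+j₁−j₂=2  J−j₁+j₂=4  j₁+j₂+J+1=9
(j₁±m₁, j₂±m₂, J±M) = (4,0,2,4,4,2)
P² = 512/5
sum k=0..0:
  [0] +1/16 = 1/16
S = 1/16
C² = P²·S² = 2/5 ; C = +0.632456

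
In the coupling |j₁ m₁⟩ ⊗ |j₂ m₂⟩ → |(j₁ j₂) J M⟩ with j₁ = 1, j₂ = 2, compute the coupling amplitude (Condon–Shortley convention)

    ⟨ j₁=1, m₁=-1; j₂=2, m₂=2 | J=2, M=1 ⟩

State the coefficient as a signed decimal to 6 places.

triangle: 1!*1!*3!/6! = 6/720
(j±m)!: 0!*2!*4!*0!*3!*1! = 288
prefactor² = (2J+1)*Δ*N² = 12
  k=1: −1/(1!*0!*1!*3!*0!*0!) = -1/6
Σ = -1/6  ⇒  CG² = 12*(-1/6)² = 1/3
CG = −√(1/3) = -0.577350

−√(1/3) ≈ -0.577350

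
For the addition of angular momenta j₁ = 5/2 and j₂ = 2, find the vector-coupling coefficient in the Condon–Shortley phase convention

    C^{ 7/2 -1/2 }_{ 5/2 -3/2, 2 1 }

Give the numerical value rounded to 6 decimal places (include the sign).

-0.619780  (= −√(121/315))

√[8·1!4!3!/9! · 1!4!3!1!3!4!] = √(2304/35)
  +(−1)^0/∏(0,1,4,3,0,0)! = 1/144  (running 1/144)
  +(−1)^1/∏(1,0,3,2,1,1)! = -1/12  (running -11/144)
⟨..|..⟩ = √(2304/35)·(-11/144) = -0.619780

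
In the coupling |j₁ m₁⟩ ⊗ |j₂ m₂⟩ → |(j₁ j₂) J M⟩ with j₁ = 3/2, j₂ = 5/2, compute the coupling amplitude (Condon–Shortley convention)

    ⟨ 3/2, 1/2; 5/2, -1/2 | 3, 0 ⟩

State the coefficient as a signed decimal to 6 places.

+0.447214

√[7·1!2!4!/8! · 2!1!2!3!3!3!] = √(36/5)
  +(−1)^0/∏(0,1,1,2,1,2)! = 1/4  (running 1/4)
  +(−1)^1/∏(1,0,0,1,2,3)! = -1/12  (running 1/6)
⟨..|..⟩ = √(36/5)·(1/6) = +0.447214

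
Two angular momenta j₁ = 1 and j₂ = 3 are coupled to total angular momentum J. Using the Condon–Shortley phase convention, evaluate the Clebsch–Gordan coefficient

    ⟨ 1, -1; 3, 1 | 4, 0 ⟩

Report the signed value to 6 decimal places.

+0.462910

triangle: 0!·2!·6!/9! = 1440/362880
(j±m)!: 0!·2!·4!·2!·4!·4! = 55296
prefactor² = (2J+1)·Δ·N² = 13824/7
  k=0: +1/(0!·0!·2!·4!·0!·2!) = 1/96
Σ = 1/96  ⇒  CG² = 13824/7·1/96² = 3/14
CG = +√(3/14) = +0.462910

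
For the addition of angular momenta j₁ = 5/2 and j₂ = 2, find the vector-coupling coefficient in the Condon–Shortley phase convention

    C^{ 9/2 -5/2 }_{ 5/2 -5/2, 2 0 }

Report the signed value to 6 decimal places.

+0.408248  (= +√(1/6))

triangle: 0!·5!·4!/10! = 2880/3628800
(j±m)!: 0!·5!·2!·2!·2!·7! = 4838400
prefactor² = (2J+1)·Δ·N² = 38400
  k=0: +1/(0!·0!·5!·2!·0!·2!) = 1/480
Σ = 1/480  ⇒  CG² = 38400·1/480² = 1/6
CG = +√(1/6) = +0.408248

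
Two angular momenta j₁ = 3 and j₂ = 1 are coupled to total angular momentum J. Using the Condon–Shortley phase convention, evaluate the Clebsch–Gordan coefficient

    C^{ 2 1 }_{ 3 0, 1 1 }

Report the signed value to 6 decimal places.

triangle: 2!×4!×0!/7! = 48/5040
(j±m)!: 3!×3!×2!×0!×3!×1! = 432
prefactor² = (2J+1)×Δ×N² = 144/7
  k=2: +1/(2!×0!×1!×0!×3!×0!) = 1/12
Σ = 1/12  ⇒  CG² = 144/7×1/12² = 1/7
CG = +√(1/7) = +0.377964

+0.377964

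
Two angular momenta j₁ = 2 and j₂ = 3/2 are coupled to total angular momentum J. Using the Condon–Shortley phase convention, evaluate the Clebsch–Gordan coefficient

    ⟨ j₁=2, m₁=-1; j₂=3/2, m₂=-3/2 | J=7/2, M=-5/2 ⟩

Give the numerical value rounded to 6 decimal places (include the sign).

+0.755929  (= +√(4/7))

triangle: 0!×4!×3!/8! = 144/40320
(j±m)!: 1!×3!×0!×3!×1!×6! = 25920
prefactor² = (2J+1)×Δ×N² = 5184/7
  k=0: +1/(0!×0!×3!×0!×1!×3!) = 1/36
Σ = 1/36  ⇒  CG² = 5184/7×1/36² = 4/7
CG = +√(4/7) = +0.755929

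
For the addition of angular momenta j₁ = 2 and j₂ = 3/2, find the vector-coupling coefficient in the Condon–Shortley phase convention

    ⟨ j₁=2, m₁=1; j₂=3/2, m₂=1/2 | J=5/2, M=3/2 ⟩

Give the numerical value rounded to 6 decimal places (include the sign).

+√(1/35) = +0.169031

triangle: 1!·3!·2!/7! = 12/5040
(j±m)!: 3!·1!·2!·1!·4!·1! = 288
prefactor² = (2J+1)·Δ·N² = 144/35
  k=0: +1/(0!·1!·1!·2!·2!·0!) = 1/4
  k=1: −1/(1!·0!·0!·1!·3!·1!) = -1/6
Σ = 1/12  ⇒  CG² = 144/35·1/12² = 1/35
CG = +√(1/35) = +0.169031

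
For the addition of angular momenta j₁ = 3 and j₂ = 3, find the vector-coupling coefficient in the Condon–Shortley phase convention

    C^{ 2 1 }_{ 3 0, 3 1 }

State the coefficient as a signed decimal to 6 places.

+√(1/42) ≈ +0.154303

j₁+j₂−J=4  J+j₁−j₂=2  J−j₁+j₂=2  j₁+j₂+J+1=9
(j₁±m₁, j₂±m₂, J±M) = (3,3,4,2,3,1)
P² = 96/7
sum k=2..3:
  [2] +1/8 = 1/8
  [3] −1/12 = -1/12
S = 1/24
C² = P²·S² = 1/42 ; C = +0.154303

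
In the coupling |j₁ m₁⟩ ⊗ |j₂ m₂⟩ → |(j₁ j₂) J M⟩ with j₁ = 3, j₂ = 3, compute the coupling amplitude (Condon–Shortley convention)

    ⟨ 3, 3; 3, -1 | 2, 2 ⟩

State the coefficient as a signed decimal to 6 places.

triangle: 4!·2!·2!/9! = 96/362880
(j±m)!: 6!·0!·2!·4!·4!·0! = 829440
prefactor² = (2J+1)·Δ·N² = 7680/7
  k=0: +1/(0!·4!·0!·2!·2!·0!) = 1/96
Σ = 1/96  ⇒  CG² = 7680/7·1/96² = 5/42
CG = +√(5/42) = +0.345033

+√(5/42) ≈ +0.345033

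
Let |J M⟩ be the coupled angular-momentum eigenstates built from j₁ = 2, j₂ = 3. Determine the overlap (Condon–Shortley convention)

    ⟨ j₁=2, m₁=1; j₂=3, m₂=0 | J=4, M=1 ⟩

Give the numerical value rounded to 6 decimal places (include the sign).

+√(3/14) = +0.462910

√[9·1!3!5!/10! · 3!1!3!3!5!3!] = √(1944/7)
  +(−1)^0/∏(0,1,1,3,2,2)! = 1/24  (running 1/24)
  +(−1)^1/∏(1,0,0,2,3,3)! = -1/72  (running 1/36)
⟨..|..⟩ = √(1944/7)·(1/36) = +0.462910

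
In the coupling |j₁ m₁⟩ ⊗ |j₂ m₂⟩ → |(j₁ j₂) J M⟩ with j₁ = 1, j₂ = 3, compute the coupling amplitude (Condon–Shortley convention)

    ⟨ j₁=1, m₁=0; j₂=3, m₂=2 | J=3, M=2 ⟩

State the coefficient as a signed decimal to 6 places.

−√(1/3) = -0.577350

j₁+j₂−J=1  J+j₁−j₂=1  J−j₁+j₂=5  j₁+j₂+J+1=8
(j₁±m₁, j₂±m₂, J±M) = (1,1,5,1,5,1)
P² = 300
sum k=0..1:
  [0] +1/120 = 1/120
  [1] −1/24 = -1/24
S = -1/30
C² = P²·S² = 1/3 ; C = -0.577350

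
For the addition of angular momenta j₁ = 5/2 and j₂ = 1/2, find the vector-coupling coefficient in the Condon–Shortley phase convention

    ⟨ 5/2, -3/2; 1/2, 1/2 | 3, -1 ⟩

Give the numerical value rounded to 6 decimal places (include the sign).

+0.577350  (= +√(1/3))

triangle: 0!×5!×1!/7! = 120/5040
(j±m)!: 1!×4!×1!×0!×2!×4! = 1152
prefactor² = (2J+1)×Δ×N² = 192
  k=0: +1/(0!×0!×4!×1!×1!×0!) = 1/24
Σ = 1/24  ⇒  CG² = 192×1/24² = 1/3
CG = +√(1/3) = +0.577350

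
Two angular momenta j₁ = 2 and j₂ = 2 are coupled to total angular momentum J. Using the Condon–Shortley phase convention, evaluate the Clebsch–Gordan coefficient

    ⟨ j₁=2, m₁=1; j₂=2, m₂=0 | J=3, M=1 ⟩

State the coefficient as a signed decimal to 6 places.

+√(1/5) = +0.447214

triangle: 1!*3!*3!/8! = 36/40320
(j±m)!: 3!*1!*2!*2!*4!*2! = 1152
prefactor² = (2J+1)*Δ*N² = 36/5
  k=0: +1/(0!*1!*1!*2!*2!*1!) = 1/4
  k=1: −1/(1!*0!*0!*1!*3!*2!) = -1/12
Σ = 1/6  ⇒  CG² = 36/5*1/6² = 1/5
CG = +√(1/5) = +0.447214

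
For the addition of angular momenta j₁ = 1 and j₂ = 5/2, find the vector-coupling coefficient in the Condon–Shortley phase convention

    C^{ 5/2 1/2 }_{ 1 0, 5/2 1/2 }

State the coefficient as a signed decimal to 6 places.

√[6·1!1!4!/7! · 1!1!3!2!3!2!] = √(144/35)
  +(−1)^0/∏(0,1,1,3,0,1)! = 1/6  (running 1/6)
  +(−1)^1/∏(1,0,0,2,1,2)! = -1/4  (running -1/12)
⟨..|..⟩ = √(144/35)·(-1/12) = -0.169031

−√(1/35) = -0.169031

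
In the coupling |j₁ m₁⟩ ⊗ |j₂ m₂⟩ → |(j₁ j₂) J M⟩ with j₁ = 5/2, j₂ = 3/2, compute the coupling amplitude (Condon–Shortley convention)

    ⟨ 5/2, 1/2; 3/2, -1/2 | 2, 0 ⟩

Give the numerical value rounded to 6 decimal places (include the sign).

-0.267261

triangle: 2!*3!*1!/7! = 12/5040
(j±m)!: 3!*2!*1!*2!*2!*2! = 96
prefactor² = (2J+1)*Δ*N² = 8/7
  k=0: +1/(0!*2!*2!*1!*1!*0!) = 1/4
  k=1: −1/(1!*1!*1!*0!*2!*1!) = -1/2
Σ = -1/4  ⇒  CG² = 8/7*(-1/4)² = 1/14
CG = −√(1/14) = -0.267261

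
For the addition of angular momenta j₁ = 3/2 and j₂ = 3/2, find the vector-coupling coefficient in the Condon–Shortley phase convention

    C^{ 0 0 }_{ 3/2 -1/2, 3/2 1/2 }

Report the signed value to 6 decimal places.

+0.500000

j₁+j₂−J=3  J+j₁−j₂=0  J−j₁+j₂=0  j₁+j₂+J+1=4
(j₁±m₁, j₂±m₂, J±M) = (1,2,2,1,0,0)
P² = 1
sum k=2..2:
  [2] +1/2 = 1/2
S = 1/2
C² = P²·S² = 1/4 ; C = +0.500000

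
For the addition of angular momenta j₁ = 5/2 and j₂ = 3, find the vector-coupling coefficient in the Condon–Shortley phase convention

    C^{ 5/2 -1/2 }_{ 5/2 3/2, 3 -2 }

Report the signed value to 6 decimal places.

+√(1/14) = +0.267261

√[6·3!2!3!/9! · 4!1!1!5!2!3!] = √(288/7)
  +(−1)^0/∏(0,3,1,1,1,2)! = 1/12  (running 1/12)
  +(−1)^1/∏(1,2,0,0,2,3)! = -1/24  (running 1/24)
⟨..|..⟩ = √(288/7)·(1/24) = +0.267261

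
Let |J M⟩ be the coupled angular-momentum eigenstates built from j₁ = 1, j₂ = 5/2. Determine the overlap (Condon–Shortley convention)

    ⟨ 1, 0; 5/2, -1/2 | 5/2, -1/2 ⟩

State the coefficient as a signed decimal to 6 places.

j₁+j₂−J=1  J+j₁−j₂=1  J−j₁+j₂=4  j₁+j₂+J+1=7
(j₁±m₁, j₂±m₂, J±M) = (1,1,2,3,2,3)
P² = 144/35
sum k=0..1:
  [0] +1/4 = 1/4
  [1] −1/6 = -1/6
S = 1/12
C² = P²·S² = 1/35 ; C = +0.169031

+√(1/35) ≈ +0.169031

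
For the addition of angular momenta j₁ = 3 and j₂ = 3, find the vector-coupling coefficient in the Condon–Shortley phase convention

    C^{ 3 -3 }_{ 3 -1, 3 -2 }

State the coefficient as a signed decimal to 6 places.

-0.577350

j₁+j₂−J=3  J+j₁−j₂=3  J−j₁+j₂=3  j₁+j₂+J+1=10
(j₁±m₁, j₂±m₂, J±M) = (2,4,1,5,0,6)
P² = 1728
sum k=1..1:
  [1] −1/72 = -1/72
S = -1/72
C² = P²·S² = 1/3 ; C = -0.577350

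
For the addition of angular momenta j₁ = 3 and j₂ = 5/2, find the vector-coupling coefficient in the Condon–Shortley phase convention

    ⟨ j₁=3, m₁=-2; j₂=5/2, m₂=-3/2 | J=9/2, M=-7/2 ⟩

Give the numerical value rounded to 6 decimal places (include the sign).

j₁+j₂−J=1  J+j₁−j₂=5  J−j₁+j₂=4  j₁+j₂+J+1=11
(j₁±m₁, j₂±m₂, J±M) = (1,5,1,4,1,8)
P² = 921600/11
sum k=0..1:
  [0] +1/720 = 1/720
  [1] −1/576 = -1/576
S = -1/2880
C² = P²·S² = 1/99 ; C = -0.100504

-0.100504  (= −√(1/99))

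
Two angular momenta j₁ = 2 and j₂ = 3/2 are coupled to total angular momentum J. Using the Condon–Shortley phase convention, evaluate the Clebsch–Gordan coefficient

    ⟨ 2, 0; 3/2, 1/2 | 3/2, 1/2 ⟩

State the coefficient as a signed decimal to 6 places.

√[4·2!2!1!/6! · 2!2!2!1!2!1!] = √(16/45)
  +(−1)^1/∏(1,1,1,1,1,0)! = -1  (running -1)
  +(−1)^2/∏(2,0,0,0,2,1)! = 1/4  (running -3/4)
⟨..|..⟩ = √(16/45)·(-3/4) = -0.447214

−√(1/5) ≈ -0.447214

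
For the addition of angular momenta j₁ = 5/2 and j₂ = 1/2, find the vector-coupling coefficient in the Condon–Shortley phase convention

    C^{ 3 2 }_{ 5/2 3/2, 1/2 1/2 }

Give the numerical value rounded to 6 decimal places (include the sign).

+√(5/6) = +0.912871

j₁+j₂−J=0  J+j₁−j₂=5  J−j₁+j₂=1  j₁+j₂+J+1=7
(j₁±m₁, j₂±m₂, J±M) = (4,1,1,0,5,1)
P² = 480
sum k=0..0:
  [0] +1/24 = 1/24
S = 1/24
C² = P²·S² = 5/6 ; C = +0.912871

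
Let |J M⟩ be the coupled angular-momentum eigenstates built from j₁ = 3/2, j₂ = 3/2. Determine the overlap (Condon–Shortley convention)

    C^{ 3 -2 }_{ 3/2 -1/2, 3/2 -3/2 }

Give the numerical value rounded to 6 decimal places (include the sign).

triangle: 0!×3!×3!/7! = 36/5040
(j±m)!: 1!×2!×0!×3!×1!×5! = 1440
prefactor² = (2J+1)×Δ×N² = 72
  k=0: +1/(0!×0!×2!×0!×1!×3!) = 1/12
Σ = 1/12  ⇒  CG² = 72×1/12² = 1/2
CG = +√(1/2) = +0.707107

+0.707107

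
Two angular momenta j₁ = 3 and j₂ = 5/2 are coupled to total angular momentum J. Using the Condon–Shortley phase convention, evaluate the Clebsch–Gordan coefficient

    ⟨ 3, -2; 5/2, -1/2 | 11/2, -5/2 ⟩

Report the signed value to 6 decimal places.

+√(4/11) = +0.603023

triangle: 0!*6!*5!/12! = 86400/479001600
(j±m)!: 1!*5!*2!*3!*3!*8! = 348364800
prefactor² = (2J+1)*Δ*N² = 8294400/11
  k=0: +1/(0!*0!*5!*2!*1!*3!) = 1/1440
Σ = 1/1440  ⇒  CG² = 8294400/11*1/1440² = 4/11
CG = +√(4/11) = +0.603023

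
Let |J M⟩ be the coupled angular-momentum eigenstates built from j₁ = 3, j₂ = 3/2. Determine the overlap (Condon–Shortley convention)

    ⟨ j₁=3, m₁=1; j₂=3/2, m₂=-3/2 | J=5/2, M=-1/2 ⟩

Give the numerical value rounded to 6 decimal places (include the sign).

+0.621059  (= +√(27/70))

triangle: 2!×4!×1!/8! = 48/40320
(j±m)!: 4!×2!×0!×3!×2!×3! = 3456
prefactor² = (2J+1)×Δ×N² = 864/35
  k=0: +1/(0!×2!×2!×0!×2!×1!) = 1/8
Σ = 1/8  ⇒  CG² = 864/35×1/8² = 27/70
CG = +√(27/70) = +0.621059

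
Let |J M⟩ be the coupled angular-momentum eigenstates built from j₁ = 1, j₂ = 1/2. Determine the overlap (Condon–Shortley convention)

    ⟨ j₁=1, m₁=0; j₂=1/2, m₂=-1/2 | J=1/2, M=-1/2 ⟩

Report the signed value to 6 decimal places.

√[2·1!1!0!/3! · 1!1!0!1!0!1!] = √(1/3)
  +(−1)^0/∏(0,1,1,0,0,0)! = 1  (running 1)
⟨..|..⟩ = √(1/3)·(1) = +0.577350

+√(1/3) ≈ +0.577350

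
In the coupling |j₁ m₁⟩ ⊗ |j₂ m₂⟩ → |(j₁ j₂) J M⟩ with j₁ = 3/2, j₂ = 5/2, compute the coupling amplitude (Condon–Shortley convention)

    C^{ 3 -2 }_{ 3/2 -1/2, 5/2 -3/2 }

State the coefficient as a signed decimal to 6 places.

√[7·1!2!4!/8! · 1!2!1!4!1!5!] = √(48)
  +(−1)^0/∏(0,1,2,1,0,3)! = 1/12  (running 1/12)
  +(−1)^1/∏(1,0,1,0,1,4)! = -1/24  (running 1/24)
⟨..|..⟩ = √(48)·(1/24) = +0.288675

+√(1/12) = +0.288675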